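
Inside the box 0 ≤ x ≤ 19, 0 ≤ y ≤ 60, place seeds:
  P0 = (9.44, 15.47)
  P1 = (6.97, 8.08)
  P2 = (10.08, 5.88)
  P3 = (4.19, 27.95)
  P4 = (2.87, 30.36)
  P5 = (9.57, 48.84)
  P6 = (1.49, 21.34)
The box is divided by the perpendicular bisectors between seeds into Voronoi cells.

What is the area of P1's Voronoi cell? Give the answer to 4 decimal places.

Area of P1's cell: 99.0516

1. box [0,19]×[0,60]: [(0, 0) (19, 0) (19, 60) (0, 60)]
2. ⊥bis P1·P0 via (8.205,11.775): [(0, 14.5174) (0, 0) (19, 0) (19, 8.1669)]  |A|=215.5011
3. ⊥bis P1·P2 via (8.525,6.98): [(11.2071, 10.7716) (0, 14.5174) (0, 0) (3.5874, 0)]  |A|=100.6702
4. ⊥bis P1·P3 via (5.58,18.015): [(11.2071, 10.7716) (0, 14.5174) (0, 0) (3.5874, 0)]  |A|=100.6702
5. ⊥bis P1·P4 via (4.92,19.22): [(11.2071, 10.7716) (0, 14.5174) (0, 0) (3.5874, 0)]  |A|=100.6702
6. ⊥bis P1·P5 via (8.27,28.46): [(11.2071, 10.7716) (0, 14.5174) (0, 0) (3.5874, 0)]  |A|=100.6702
7. ⊥bis P1·P6 via (4.23,14.71): [(11.2071, 10.7716) (2.081, 13.8219) (0, 12.9619) (0, 0) (3.5874, 0)]  |A|=99.0516
8. canonical 5-gon: [(11.2071, 10.7716) (2.081, 13.8219) (0, 12.9619) (0, 0) (3.5874, 0)]
9. shoelace: 99.0516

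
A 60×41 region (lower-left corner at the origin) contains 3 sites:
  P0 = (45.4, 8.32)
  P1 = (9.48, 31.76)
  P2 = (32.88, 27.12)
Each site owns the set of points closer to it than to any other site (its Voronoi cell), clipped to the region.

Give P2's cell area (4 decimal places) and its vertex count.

Area of P2's cell: 917.0510 (4 vertices)

1. box [0,60]×[0,41]: [(0, 0) (60, 0) (60, 41) (0, 41)]
2. ⊥bis P2·P0 via (39.14,17.72): [(0, 0) (12.5317, 0) (60, 31.6119) (60, 41) (0, 41)]  |A|=1709.719
3. ⊥bis P2·P1 via (21.18,29.44): [(15.7699, 2.1565) (60, 31.6119) (60, 41) (23.4722, 41)]  |A|=917.051
4. canonical 4-gon: [(15.7699, 2.1565) (60, 31.6119) (60, 41) (23.4722, 41)]
5. shoelace: 917.051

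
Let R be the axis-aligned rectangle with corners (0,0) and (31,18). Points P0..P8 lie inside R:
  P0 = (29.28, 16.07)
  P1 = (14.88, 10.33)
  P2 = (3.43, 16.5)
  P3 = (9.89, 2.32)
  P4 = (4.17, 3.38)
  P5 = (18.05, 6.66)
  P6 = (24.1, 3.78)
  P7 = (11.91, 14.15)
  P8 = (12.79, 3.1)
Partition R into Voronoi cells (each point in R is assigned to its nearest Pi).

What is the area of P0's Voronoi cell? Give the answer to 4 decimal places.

Area of P0's cell: 74.7864

1. box [0,31]×[0,18]: [(0, 0) (31, 0) (31, 18) (0, 18)]
2. ⊥bis P0·P1 via (22.08,13.2): [(27.3417, 0) (31, 0) (31, 18) (20.1667, 18)]  |A|=130.425
3. ⊥bis P0·P2 via (16.355,16.285): [(27.3417, 0) (31, 0) (31, 18) (20.1667, 18)]  |A|=130.425
4. ⊥bis P0·P3 via (19.585,9.195): [(27.3417, 0) (31, 0) (31, 18) (20.1667, 18)]  |A|=130.425
5. ⊥bis P0·P4 via (16.725,9.725): [(27.3417, 0) (31, 0) (31, 18) (20.1667, 18)]  |A|=130.425
6. ⊥bis P0·P5 via (23.665,11.365): [(22.037, 13.3079) (31, 2.6113) (31, 18) (20.1667, 18)]  |A|=94.38
7. ⊥bis P0·P6 via (26.69,9.925): [(22.037, 13.3079) (23.8788, 11.1099) (31, 8.1084) (31, 18) (20.1667, 18)]  |A|=74.807
8. ⊥bis P0·P7 via (20.595,15.11): [(20.3173, 17.622) (22.037, 13.3079) (23.8788, 11.1099) (31, 8.1084) (31, 18) (20.2756, 18)]  |A|=74.7864
9. ⊥bis P0·P8 via (21.035,9.585): [(20.3173, 17.622) (22.037, 13.3079) (23.8788, 11.1099) (31, 8.1084) (31, 18) (20.2756, 18)]  |A|=74.7864
10. canonical 6-gon: [(20.3173, 17.622) (22.037, 13.3079) (23.8788, 11.1099) (31, 8.1084) (31, 18) (20.2756, 18)]
11. shoelace: 74.7864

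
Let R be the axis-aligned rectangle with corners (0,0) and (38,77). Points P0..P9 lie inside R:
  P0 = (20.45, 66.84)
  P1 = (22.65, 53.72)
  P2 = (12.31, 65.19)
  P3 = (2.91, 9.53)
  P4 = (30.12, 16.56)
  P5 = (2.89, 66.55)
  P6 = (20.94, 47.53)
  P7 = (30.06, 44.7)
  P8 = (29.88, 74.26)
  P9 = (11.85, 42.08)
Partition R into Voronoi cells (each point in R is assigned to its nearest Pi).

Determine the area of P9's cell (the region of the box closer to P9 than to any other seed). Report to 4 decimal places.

Area of P9's cell: 497.8540

1. box [0,38]×[0,77]: [(0, 0) (38, 0) (38, 77) (0, 77)]
2. ⊥bis P9·P0 via (16.15,54.46): [(0, 60.0695) (0, 0) (38, 0) (38, 46.8707)]  |A|=2031.8637
3. ⊥bis P9·P1 via (17.25,47.9): [(6.6076, 57.7744) (0, 60.0695) (0, 0) (38, 0) (38, 28.6474)]  |A|=1745.8266
4. ⊥bis P9·P2 via (12.08,53.635): [(11.0468, 53.6556) (0, 53.8755) (0, 0) (38, 0) (38, 28.6474)]  |A|=1703.101
5. ⊥bis P9·P3 via (7.38,25.805): [(11.0468, 53.6556) (0, 53.8755) (0, 27.8319) (38, 17.3951) (38, 28.6474)]  |A|=843.7874
6. ⊥bis P9·P4 via (20.985,29.32): [(30.1802, 35.9029) (11.0468, 53.6556) (0, 53.8755) (0, 27.8319) (13.6642, 24.079)]  |A|=600.7242
7. ⊥bis P9·P5 via (7.37,54.315): [(30.1802, 35.9029) (11.0468, 53.6556) (5.8515, 53.759) (0, 51.6164) (0, 27.8319) (13.6642, 24.079)]  |A|=594.1148
8. ⊥bis P9·P6 via (16.395,44.805): [(24.2694, 31.6713) (11.1409, 53.5682) (11.0468, 53.6556) (5.8515, 53.759) (0, 51.6164) (0, 27.8319) (13.6642, 24.079)]  |A|=501.624
9. ⊥bis P9·P7 via (20.955,43.39): [(22.7931, 30.6144) (22.1269, 35.2448) (11.1409, 53.5682) (11.0468, 53.6556) (5.8515, 53.759) (0, 51.6164) (0, 27.8319) (13.6642, 24.079)]  |A|=497.854
10. ⊥bis P9·P8 via (20.865,58.17): [(22.7931, 30.6144) (22.1269, 35.2448) (11.1409, 53.5682) (11.0468, 53.6556) (5.8515, 53.759) (0, 51.6164) (0, 27.8319) (13.6642, 24.079)]  |A|=497.854
11. canonical 8-gon: [(22.7931, 30.6144) (22.1269, 35.2448) (11.1409, 53.5682) (11.0468, 53.6556) (5.8515, 53.759) (0, 51.6164) (0, 27.8319) (13.6642, 24.079)]
12. shoelace: 497.854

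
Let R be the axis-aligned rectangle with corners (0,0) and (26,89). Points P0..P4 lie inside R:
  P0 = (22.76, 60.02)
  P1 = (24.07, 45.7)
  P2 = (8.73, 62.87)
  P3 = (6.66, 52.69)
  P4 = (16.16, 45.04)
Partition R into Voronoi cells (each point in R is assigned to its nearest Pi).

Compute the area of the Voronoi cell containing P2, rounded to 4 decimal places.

1. box [0,26]×[0,89]: [(0, 0) (26, 0) (26, 89) (0, 89)]
2. ⊥bis P2·P0 via (15.745,61.445): [(0, 0) (3.2633, 0) (21.3424, 89) (0, 89)]  |A|=1094.9544
3. ⊥bis P2·P1 via (16.4,54.285): [(0, 39.6329) (13.8228, 51.9825) (21.3424, 89) (0, 89)]  |A|=736.2176
4. ⊥bis P2·P3 via (7.695,57.78): [(0, 59.3447) (14.7107, 56.3534) (21.3424, 89) (0, 89)]  |A|=566.5038
5. ⊥bis P2·P4 via (12.445,53.955): [(0, 59.3447) (14.7107, 56.3534) (21.3424, 89) (0, 89)]  |A|=566.5038
6. canonical 4-gon: [(0, 59.3447) (14.7107, 56.3534) (21.3424, 89) (0, 89)]
7. shoelace: 566.5038

Area of P2's cell: 566.5038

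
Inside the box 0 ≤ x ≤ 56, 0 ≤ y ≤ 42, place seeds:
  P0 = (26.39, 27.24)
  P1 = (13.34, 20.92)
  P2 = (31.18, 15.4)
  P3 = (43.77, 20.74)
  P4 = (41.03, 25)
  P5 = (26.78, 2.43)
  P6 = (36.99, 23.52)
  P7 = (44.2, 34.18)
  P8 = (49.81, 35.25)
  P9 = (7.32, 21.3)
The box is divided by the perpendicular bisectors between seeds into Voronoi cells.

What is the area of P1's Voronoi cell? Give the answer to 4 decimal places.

Area of P1's cell: 258.5871

1. box [0,56]×[0,42]: [(0, 0) (56, 0) (56, 42) (0, 42)]
2. ⊥bis P1·P0 via (19.865,24.08): [(0, 0) (31.5267, 0) (11.1865, 42) (0, 42)]  |A|=896.9779
3. ⊥bis P1·P2 via (22.26,18.16): [(0, 0) (16.641, 0) (22.444, 18.7547) (11.1865, 42) (0, 42)]  |A|=757.3892
4. ⊥bis P1·P3 via (28.555,20.83): [(0, 0) (16.641, 0) (22.444, 18.7547) (11.1865, 42) (0, 42)]  |A|=757.3892
5. ⊥bis P1·P4 via (27.185,22.96): [(0, 0) (16.641, 0) (22.444, 18.7547) (11.1865, 42) (0, 42)]  |A|=757.3892
6. ⊥bis P1·P5 via (20.06,11.675): [(0, 0) (3.9982, 0) (20.3096, 11.8564) (22.444, 18.7547) (11.1865, 42) (0, 42)]  |A|=682.4402
7. ⊥bis P1·P6 via (25.165,22.22): [(0, 0) (3.9982, 0) (20.3096, 11.8564) (22.444, 18.7547) (11.1865, 42) (0, 42)]  |A|=682.4402
8. ⊥bis P1·P7 via (28.77,27.55): [(0, 0) (3.9982, 0) (20.3096, 11.8564) (22.444, 18.7547) (11.1865, 42) (0, 42)]  |A|=682.4402
9. ⊥bis P1·P8 via (31.575,28.085): [(0, 0) (3.9982, 0) (20.3096, 11.8564) (22.444, 18.7547) (11.1865, 42) (0, 42)]  |A|=682.4402
10. ⊥bis P1·P9 via (10.33,21.11): [(9.2379, 3.8086) (20.3096, 11.8564) (22.444, 18.7547) (11.5953, 41.1558)]  |A|=258.5871
11. canonical 4-gon: [(9.2379, 3.8086) (20.3096, 11.8564) (22.444, 18.7547) (11.5953, 41.1558)]
12. shoelace: 258.5871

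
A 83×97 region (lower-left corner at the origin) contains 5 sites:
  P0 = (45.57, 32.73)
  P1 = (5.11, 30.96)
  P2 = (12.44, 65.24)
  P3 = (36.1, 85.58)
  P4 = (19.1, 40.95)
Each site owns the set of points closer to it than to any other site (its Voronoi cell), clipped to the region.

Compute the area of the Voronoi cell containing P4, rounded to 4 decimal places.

1. box [0,83]×[0,97]: [(0, 0) (83, 0) (83, 97) (0, 97)]
2. ⊥bis P4·P0 via (32.335,36.84): [(0, 0) (20.8947, 0) (51.0171, 97) (0, 97)]  |A|=3487.7222
3. ⊥bis P4·P1 via (12.105,35.955): [(0, 52.9068) (26.0122, 16.4794) (51.0171, 97) (0, 97)]  |A|=2627.4449
4. ⊥bis P4·P2 via (15.77,53.095): [(2.4697, 49.4482) (26.0122, 16.4794) (39.3944, 59.5725)]  |A|=727.8568
5. ⊥bis P4·P3 via (27.6,63.265): [(38.173, 59.2376) (2.4697, 49.4482) (26.0122, 16.4794) (39.1722, 58.857)]  |A|=727.4571
6. canonical 4-gon: [(38.173, 59.2376) (2.4697, 49.4482) (26.0122, 16.4794) (39.1722, 58.857)]
7. shoelace: 727.4571

Area of P4's cell: 727.4571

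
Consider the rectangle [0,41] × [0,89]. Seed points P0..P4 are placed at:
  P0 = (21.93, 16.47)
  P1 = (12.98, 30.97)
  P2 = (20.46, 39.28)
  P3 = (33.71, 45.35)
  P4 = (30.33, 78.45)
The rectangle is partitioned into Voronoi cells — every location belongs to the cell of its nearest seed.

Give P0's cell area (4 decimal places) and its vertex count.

Area of P0's cell: 960.8002 (6 vertices)

1. box [0,41]×[0,89]: [(0, 0) (41, 0) (41, 89) (0, 89)]
2. ⊥bis P0·P1 via (17.455,23.72): [(0, 12.9461) (0, 0) (41, 0) (41, 38.2529)]  |A|=1049.5795
3. ⊥bis P0·P2 via (21.195,27.875): [(24.5353, 28.0903) (0, 12.9461) (0, 0) (41, 0) (41, 29.1513)]  |A|=974.652
4. ⊥bis P0·P3 via (27.82,30.91): [(33.3415, 28.6578) (24.5353, 28.0903) (0, 12.9461) (0, 0) (41, 0) (41, 25.5339)]  |A|=960.8002
5. ⊥bis P0·P4 via (26.13,47.46): [(33.3415, 28.6578) (24.5353, 28.0903) (0, 12.9461) (0, 0) (41, 0) (41, 25.5339)]  |A|=960.8002
6. canonical 6-gon: [(33.3415, 28.6578) (24.5353, 28.0903) (0, 12.9461) (0, 0) (41, 0) (41, 25.5339)]
7. shoelace: 960.8002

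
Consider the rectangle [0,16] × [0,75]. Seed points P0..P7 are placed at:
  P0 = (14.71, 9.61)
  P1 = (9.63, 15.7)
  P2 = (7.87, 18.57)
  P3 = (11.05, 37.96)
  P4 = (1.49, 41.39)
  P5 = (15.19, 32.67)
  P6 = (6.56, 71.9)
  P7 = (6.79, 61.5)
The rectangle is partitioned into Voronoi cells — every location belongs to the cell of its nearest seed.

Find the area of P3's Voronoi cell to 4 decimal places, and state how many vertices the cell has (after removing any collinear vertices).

Area of P3's cell: 161.0456 (5 vertices)

1. box [0,16]×[0,75]: [(0, 0) (16, 0) (16, 75) (0, 75)]
2. ⊥bis P3·P0 via (12.88,23.785): [(0, 22.1222) (16, 24.1878) (16, 75) (0, 75)]  |A|=829.5202
3. ⊥bis P3·P1 via (10.34,26.83): [(0, 27.4896) (16, 26.4689) (16, 75) (0, 75)]  |A|=768.3316
4. ⊥bis P3·P2 via (9.46,28.265): [(0, 29.8165) (16, 27.1924) (16, 75) (0, 75)]  |A|=743.9289
5. ⊥bis P3·P4 via (6.27,39.675): [(2.581, 29.3932) (16, 27.1924) (16, 66.7942)]  |A|=265.7077
6. ⊥bis P3·P5 via (13.12,35.315): [(2.581, 29.3932) (5.0383, 28.9902) (16, 37.5689) (16, 66.7942)]  |A|=208.8356
7. ⊥bis P3·P6 via (8.805,54.93): [(11.8897, 55.3381) (2.581, 29.3932) (5.0383, 28.9902) (16, 37.5689) (16, 55.8818)]  |A|=186.4091
8. ⊥bis P3·P7 via (8.92,49.73): [(9.9441, 49.9153) (2.581, 29.3932) (5.0383, 28.9902) (16, 37.5689) (16, 51.0113)]  |A|=161.0456
9. canonical 5-gon: [(9.9441, 49.9153) (2.581, 29.3932) (5.0383, 28.9902) (16, 37.5689) (16, 51.0113)]
10. shoelace: 161.0456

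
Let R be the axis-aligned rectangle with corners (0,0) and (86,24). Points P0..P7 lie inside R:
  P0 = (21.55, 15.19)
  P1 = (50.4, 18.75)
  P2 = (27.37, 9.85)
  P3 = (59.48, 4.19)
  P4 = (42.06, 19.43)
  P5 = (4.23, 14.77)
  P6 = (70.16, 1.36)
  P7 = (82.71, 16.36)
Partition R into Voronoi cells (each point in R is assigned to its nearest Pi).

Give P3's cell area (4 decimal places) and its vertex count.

1. box [0,86]×[0,24]: [(0, 0) (86, 0) (86, 24) (0, 24)]
2. ⊥bis P3·P0 via (40.515,9.69): [(37.7048, 0) (86, 0) (86, 24) (44.665, 24)]  |A|=1075.562
3. ⊥bis P3·P1 via (54.94,11.47): [(37.9603, 0.881) (37.7048, 0) (86, 0) (86, 24) (75.0322, 24)]  |A|=724.5334
4. ⊥bis P3·P2 via (43.425,7.02): [(42.8841, 3.9517) (42.1876, 0) (86, 0) (86, 24) (75.0322, 24)]  |A|=713.8995
5. ⊥bis P3·P4 via (50.77,11.81): [(45.1088, 5.339) (42.6291, 2.5045) (42.1876, 0) (86, 0) (86, 24) (75.0322, 24)]  |A|=712.4668
6. ⊥bis P3·P5 via (31.855,9.48): [(45.1088, 5.339) (42.6291, 2.5045) (42.1876, 0) (86, 0) (86, 24) (75.0322, 24)]  |A|=712.4668
7. ⊥bis P3·P6 via (64.82,2.775): [(69.536, 20.5724) (45.1088, 5.339) (42.6291, 2.5045) (42.1876, 0) (64.0847, 0)]  |A|=270.6763
8. ⊥bis P3·P7 via (71.095,10.275): [(68.2476, 15.7101) (66.6448, 18.7694) (45.1088, 5.339) (42.6291, 2.5045) (42.1876, 0) (64.0847, 0)]  |A|=264.809
9. canonical 6-gon: [(68.2476, 15.7101) (66.6448, 18.7694) (45.1088, 5.339) (42.6291, 2.5045) (42.1876, 0) (64.0847, 0)]
10. shoelace: 264.809

Area of P3's cell: 264.8090 (6 vertices)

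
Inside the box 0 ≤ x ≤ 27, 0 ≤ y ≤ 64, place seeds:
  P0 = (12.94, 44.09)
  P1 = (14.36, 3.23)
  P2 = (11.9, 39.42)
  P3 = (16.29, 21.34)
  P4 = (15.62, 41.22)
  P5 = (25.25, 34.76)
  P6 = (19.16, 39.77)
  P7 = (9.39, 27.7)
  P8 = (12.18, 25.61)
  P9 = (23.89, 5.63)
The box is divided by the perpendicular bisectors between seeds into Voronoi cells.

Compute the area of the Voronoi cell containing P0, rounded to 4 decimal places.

Area of P0's cell: 486.1997

1. box [0,27]×[0,64]: [(0, 0) (27, 0) (27, 64) (0, 64)]
2. ⊥bis P0·P1 via (13.65,23.66): [(0, 23.1856) (27, 24.124) (27, 64) (0, 64)]  |A|=1089.3207
3. ⊥bis P0·P2 via (12.42,41.755): [(0, 44.5209) (27, 38.5081) (27, 64) (0, 64)]  |A|=607.1089
4. ⊥bis P0·P3 via (14.615,32.715): [(0, 44.5209) (27, 38.5081) (27, 64) (0, 64)]  |A|=607.1089
5. ⊥bis P0·P4 via (14.28,42.655): [(0, 44.5209) (13.1436, 41.5939) (27, 54.5329) (27, 64) (0, 64)]  |A|=496.0857
6. ⊥bis P0·P5 via (19.095,39.425): [(0, 44.5209) (13.1436, 41.5939) (27, 54.5329) (27, 64) (0, 64)]  |A|=496.0857
7. ⊥bis P0·P6 via (16.05,41.93): [(0, 44.5209) (13.1436, 41.5939) (20.7491, 48.6958) (27, 57.696) (27, 64) (0, 64)]  |A|=486.1997
8. ⊥bis P0·P7 via (11.165,35.895): [(0, 44.5209) (13.1436, 41.5939) (20.7491, 48.6958) (27, 57.696) (27, 64) (0, 64)]  |A|=486.1997
9. ⊥bis P0·P8 via (12.56,34.85): [(0, 44.5209) (13.1436, 41.5939) (20.7491, 48.6958) (27, 57.696) (27, 64) (0, 64)]  |A|=486.1997
10. ⊥bis P0·P9 via (18.415,24.86): [(0, 44.5209) (13.1436, 41.5939) (20.7491, 48.6958) (27, 57.696) (27, 64) (0, 64)]  |A|=486.1997
11. canonical 6-gon: [(0, 44.5209) (13.1436, 41.5939) (20.7491, 48.6958) (27, 57.696) (27, 64) (0, 64)]
12. shoelace: 486.1997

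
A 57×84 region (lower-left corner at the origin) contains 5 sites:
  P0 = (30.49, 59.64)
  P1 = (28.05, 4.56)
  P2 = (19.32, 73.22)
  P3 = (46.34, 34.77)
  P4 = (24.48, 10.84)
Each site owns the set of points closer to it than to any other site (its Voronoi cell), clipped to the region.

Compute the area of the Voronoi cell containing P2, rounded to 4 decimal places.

Area of P2's cell: 880.3276

1. box [0,57]×[0,84]: [(0, 0) (57, 0) (57, 84) (0, 84)]
2. ⊥bis P2·P0 via (24.905,66.43): [(0, 45.9448) (46.2658, 84) (0, 84)]  |A|=880.3276
3. ⊥bis P2·P1 via (23.685,38.89): [(0, 45.9448) (46.2658, 84) (0, 84)]  |A|=880.3276
4. ⊥bis P2·P3 via (32.83,53.995): [(0, 45.9448) (46.2658, 84) (0, 84)]  |A|=880.3276
5. ⊥bis P2·P4 via (21.9,42.03): [(0, 45.9448) (46.2658, 84) (0, 84)]  |A|=880.3276
6. canonical 3-gon: [(0, 45.9448) (46.2658, 84) (0, 84)]
7. shoelace: 880.3276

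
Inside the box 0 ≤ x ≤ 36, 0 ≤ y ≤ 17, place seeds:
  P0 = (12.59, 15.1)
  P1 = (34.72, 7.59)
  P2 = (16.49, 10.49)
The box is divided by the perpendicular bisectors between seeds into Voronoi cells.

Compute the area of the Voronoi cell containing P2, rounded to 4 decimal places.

1. box [0,36]×[0,17]: [(0, 0) (36, 0) (36, 17) (0, 17)]
2. ⊥bis P2·P0 via (14.54,12.795): [(0, 0.4943) (0, 0) (36, 0) (36, 17) (19.5105, 17)]  |A|=450.983
3. ⊥bis P2·P1 via (25.605,9.04): [(0, 0.4943) (0, 0) (24.1669, 0) (26.8713, 17) (19.5105, 17)]  |A|=272.8077
4. canonical 5-gon: [(0, 0.4943) (0, 0) (24.1669, 0) (26.8713, 17) (19.5105, 17)]
5. shoelace: 272.8077

Area of P2's cell: 272.8077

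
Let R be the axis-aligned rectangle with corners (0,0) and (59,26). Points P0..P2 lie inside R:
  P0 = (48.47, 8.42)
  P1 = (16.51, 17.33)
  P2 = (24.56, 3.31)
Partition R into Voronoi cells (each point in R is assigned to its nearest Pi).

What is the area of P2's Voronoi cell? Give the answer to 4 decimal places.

1. box [0,59]×[0,26]: [(0, 0) (59, 0) (59, 26) (0, 26)]
2. ⊥bis P2·P0 via (36.515,5.865): [(0, 0) (37.7685, 0) (32.2118, 26) (0, 26)]  |A|=909.7432
3. ⊥bis P2·P1 via (20.535,10.32): [(2.5615, 0) (37.7685, 0) (33.9203, 18.0056)]  |A|=316.9607
4. canonical 3-gon: [(2.5615, 0) (37.7685, 0) (33.9203, 18.0056)]
5. shoelace: 316.9607

Area of P2's cell: 316.9607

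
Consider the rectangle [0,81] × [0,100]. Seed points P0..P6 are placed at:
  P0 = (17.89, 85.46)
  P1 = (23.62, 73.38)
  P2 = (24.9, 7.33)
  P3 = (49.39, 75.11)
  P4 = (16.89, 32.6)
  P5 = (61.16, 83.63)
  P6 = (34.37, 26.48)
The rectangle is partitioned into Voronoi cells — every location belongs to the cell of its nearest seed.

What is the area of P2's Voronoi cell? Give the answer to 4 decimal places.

Area of P2's cell: 802.5759

1. box [0,81]×[0,100]: [(0, 0) (81, 0) (81, 100) (0, 100)]
2. ⊥bis P2·P0 via (21.395,46.395): [(0, 44.4754) (0, 0) (81, 0) (81, 51.7429)]  |A|=3896.8406
3. ⊥bis P2·P1 via (24.26,40.355): [(0, 39.8849) (0, 0) (81, 0) (81, 41.4546)]  |A|=3294.2473
4. ⊥bis P2·P3 via (37.145,41.22): [(38.7612, 40.636) (0, 39.8849) (0, 0) (81, 0) (81, 25.3745)]  |A|=2954.6457
5. ⊥bis P2·P4 via (20.895,19.965): [(60.8872, 32.6416) (0, 13.3418) (0, 0) (81, 0) (81, 25.3745)]  |A|=1983.3318
6. ⊥bis P2·P5 via (43.03,45.48): [(60.8872, 32.6416) (0, 13.3418) (0, 0) (81, 0) (81, 25.3745)]  |A|=1983.3318
7. ⊥bis P2·P6 via (29.635,16.905): [(22.4503, 20.458) (0, 13.3418) (0, 0) (63.8199, 0)]  |A|=802.5759
8. canonical 4-gon: [(22.4503, 20.458) (0, 13.3418) (0, 0) (63.8199, 0)]
9. shoelace: 802.5759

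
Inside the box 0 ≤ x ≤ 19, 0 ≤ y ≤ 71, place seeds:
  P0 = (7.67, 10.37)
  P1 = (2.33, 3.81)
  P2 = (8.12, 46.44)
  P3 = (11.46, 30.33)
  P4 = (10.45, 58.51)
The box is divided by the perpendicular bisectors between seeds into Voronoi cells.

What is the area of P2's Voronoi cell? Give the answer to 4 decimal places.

Area of P2's cell: 268.0638

1. box [0,19]×[0,71]: [(0, 0) (19, 0) (19, 71) (0, 71)]
2. ⊥bis P2·P0 via (7.895,28.405): [(0, 28.5035) (19, 28.2665) (19, 71) (0, 71)]  |A|=809.6854
3. ⊥bis P2·P1 via (5.225,25.125): [(0, 28.5035) (19, 28.2665) (19, 71) (0, 71)]  |A|=809.6854
4. ⊥bis P2·P3 via (9.79,38.385): [(0, 36.3553) (19, 40.2945) (19, 71) (0, 71)]  |A|=620.8274
5. ⊥bis P2·P4 via (9.285,52.475): [(0, 54.2674) (0, 36.3553) (19, 40.2945) (19, 50.5996)]  |A|=268.0638
6. canonical 4-gon: [(0, 54.2674) (0, 36.3553) (19, 40.2945) (19, 50.5996)]
7. shoelace: 268.0638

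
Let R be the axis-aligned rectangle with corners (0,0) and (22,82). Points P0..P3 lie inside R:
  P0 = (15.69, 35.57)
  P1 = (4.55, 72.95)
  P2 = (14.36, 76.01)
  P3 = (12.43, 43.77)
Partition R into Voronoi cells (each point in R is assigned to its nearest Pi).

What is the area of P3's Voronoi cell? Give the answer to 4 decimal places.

1. box [0,22]×[0,82]: [(0, 0) (22, 0) (22, 82) (0, 82)]
2. ⊥bis P3·P0 via (14.06,39.67): [(0, 34.0803) (22, 42.8266) (22, 82) (0, 82)]  |A|=958.0238
3. ⊥bis P3·P1 via (8.49,58.36): [(0, 56.0673) (0, 34.0803) (22, 42.8266) (22, 62.0083)]  |A|=452.8559
4. ⊥bis P3·P2 via (13.395,59.89): [(14.0176, 59.8527) (0, 56.0673) (0, 34.0803) (22, 42.8266) (22, 59.3749)]  |A|=442.3452
5. canonical 5-gon: [(14.0176, 59.8527) (0, 56.0673) (0, 34.0803) (22, 42.8266) (22, 59.3749)]
6. shoelace: 442.3452

Area of P3's cell: 442.3452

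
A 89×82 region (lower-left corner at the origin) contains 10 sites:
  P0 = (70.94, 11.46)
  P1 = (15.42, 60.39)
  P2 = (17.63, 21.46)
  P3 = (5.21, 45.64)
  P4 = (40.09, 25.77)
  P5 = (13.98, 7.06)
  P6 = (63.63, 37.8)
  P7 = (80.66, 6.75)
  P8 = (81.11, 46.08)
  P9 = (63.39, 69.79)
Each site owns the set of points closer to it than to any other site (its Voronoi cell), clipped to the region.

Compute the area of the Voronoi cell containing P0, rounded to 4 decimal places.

1. box [0,89]×[0,82]: [(0, 0) (89, 0) (89, 82) (0, 82)]
2. ⊥bis P0·P1 via (43.18,35.925): [(11.5192, 0) (89, 0) (89, 82) (83.7861, 82)]  |A|=3390.4853
3. ⊥bis P0·P2 via (44.285,16.46): [(49.2224, 42.7812) (41.1974, 0) (89, 0) (89, 82) (83.7861, 82)]  |A|=2755.6501
4. ⊥bis P0·P3 via (38.075,28.55): [(49.2224, 42.7812) (41.1974, 0) (89, 0) (89, 82) (83.7861, 82)]  |A|=2755.6501
5. ⊥bis P0·P4 via (55.515,18.615): [(46.8803, 0) (89, 0) (89, 82) (84.9166, 82)]  |A|=1894.3273
6. ⊥bis P0·P5 via (42.46,9.26): [(46.8803, 0) (89, 0) (89, 82) (84.9166, 82)]  |A|=1894.3273
7. ⊥bis P0·P6 via (67.285,24.63): [(56.9783, 21.7696) (46.8803, 0) (89, 0) (89, 30.6564)]  |A|=949.3011
8. ⊥bis P0·P7 via (75.8,9.105): [(85.8148, 29.7725) (56.9783, 21.7696) (46.8803, 0) (71.388, 0)]  |A|=638.3013
9. ⊥bis P0·P8 via (76.025,28.77): [(84.1697, 26.3774) (79.026, 27.8884) (56.9783, 21.7696) (46.8803, 0) (71.388, 0)]  |A|=628.3269
10. ⊥bis P0·P9 via (67.165,40.625): [(84.1697, 26.3774) (79.026, 27.8884) (56.9783, 21.7696) (46.8803, 0) (71.388, 0)]  |A|=628.3269
11. canonical 5-gon: [(84.1697, 26.3774) (79.026, 27.8884) (56.9783, 21.7696) (46.8803, 0) (71.388, 0)]
12. shoelace: 628.3269

Area of P0's cell: 628.3269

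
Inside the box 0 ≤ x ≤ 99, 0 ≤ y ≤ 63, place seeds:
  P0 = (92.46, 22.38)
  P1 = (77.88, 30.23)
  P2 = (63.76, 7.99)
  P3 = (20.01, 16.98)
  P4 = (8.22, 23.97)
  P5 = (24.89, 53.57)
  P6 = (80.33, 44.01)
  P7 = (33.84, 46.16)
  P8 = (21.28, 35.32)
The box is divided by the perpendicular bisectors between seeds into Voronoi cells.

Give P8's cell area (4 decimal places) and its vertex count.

1. box [0,99]×[0,63]: [(0, 0) (99, 0) (99, 63) (0, 63)]
2. ⊥bis P8·P0 via (56.87,28.85): [(0, 0) (51.6253, 0) (63.0782, 63) (0, 63)]  |A|=3613.1603
3. ⊥bis P8·P1 via (49.58,32.775): [(0, 0) (46.6326, 0) (52.2981, 63) (0, 63)]  |A|=3116.3164
4. ⊥bis P8·P2 via (42.52,21.655): [(0, 0) (28.588, 0) (49.5647, 32.6048) (52.2981, 63) (0, 63)]  |A|=2822.1466
5. ⊥bis P8·P3 via (20.645,26.15): [(0, 27.5796) (44.3556, 24.5081) (49.5647, 32.6048) (52.2981, 63) (0, 63)]  |A|=1860.1728
6. ⊥bis P8·P4 via (14.75,29.645): [(0, 46.6172) (17.6044, 26.3606) (44.3556, 24.5081) (49.5647, 32.6048) (52.2981, 63) (0, 63)]  |A|=1692.5998
7. ⊥bis P8·P5 via (23.085,44.445): [(0, 49.0114) (0, 46.6172) (17.6044, 26.3606) (44.3556, 24.5081) (49.5647, 32.6048) (50.1481, 39.0917)]  |A|=716.6699
8. ⊥bis P8·P6 via (50.805,39.665): [(0, 49.0114) (0, 46.6172) (17.6044, 26.3606) (44.3556, 24.5081) (49.5647, 32.6048) (50.1481, 39.0917)]  |A|=716.6699
9. ⊥bis P8·P7 via (27.56,40.74): [(24.6253, 44.1403) (0, 49.0114) (0, 46.6172) (17.6044, 26.3606) (41.3919, 24.7133)]  |A|=474.3408
10. canonical 5-gon: [(24.6253, 44.1403) (0, 49.0114) (0, 46.6172) (17.6044, 26.3606) (41.3919, 24.7133)]
11. shoelace: 474.3408

Area of P8's cell: 474.3408 (5 vertices)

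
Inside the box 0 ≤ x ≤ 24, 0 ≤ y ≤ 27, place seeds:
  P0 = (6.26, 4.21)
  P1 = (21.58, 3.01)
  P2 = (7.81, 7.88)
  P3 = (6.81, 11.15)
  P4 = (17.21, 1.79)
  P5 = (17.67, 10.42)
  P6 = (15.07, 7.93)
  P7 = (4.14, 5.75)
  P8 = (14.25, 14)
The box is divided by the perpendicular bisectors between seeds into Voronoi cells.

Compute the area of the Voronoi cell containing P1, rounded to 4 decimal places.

Area of P1's cell: 37.1520

1. box [0,24]×[0,27]: [(0, 0) (24, 0) (24, 27) (0, 27)]
2. ⊥bis P1·P0 via (13.92,3.61): [(13.6372, 0) (24, 0) (24, 27) (15.7521, 27)]  |A|=251.2438
3. ⊥bis P1·P2 via (14.695,5.445): [(13.8841, 3.1523) (13.6372, 0) (24, 0) (24, 27) (22.3183, 27)]  |A|=172.9496
4. ⊥bis P1·P3 via (14.195,7.08): [(17.2046, 12.5409) (13.8841, 3.1523) (13.6372, 0) (24, 0) (24, 24.8711)]  |A|=153.5584
5. ⊥bis P1·P4 via (19.395,2.4): [(17.2046, 12.5409) (16.8465, 11.5285) (20.065, 0) (24, 0) (24, 24.8711)]  |A|=112.8719
6. ⊥bis P1·P5 via (19.625,6.715): [(18.3746, 6.0552) (20.065, 0) (24, 0) (24, 9.0235)]  |A|=37.2942
7. ⊥bis P1·P6 via (18.325,5.47): [(19.0277, 6.3998) (18.4805, 5.6757) (20.065, 0) (24, 0) (24, 9.0235)]  |A|=37.152
8. ⊥bis P1·P7 via (12.86,4.38): [(19.0277, 6.3998) (18.4805, 5.6757) (20.065, 0) (24, 0) (24, 9.0235)]  |A|=37.152
9. ⊥bis P1·P8 via (17.915,8.505): [(19.0277, 6.3998) (18.4805, 5.6757) (20.065, 0) (24, 0) (24, 9.0235)]  |A|=37.152
10. canonical 5-gon: [(19.0277, 6.3998) (18.4805, 5.6757) (20.065, 0) (24, 0) (24, 9.0235)]
11. shoelace: 37.152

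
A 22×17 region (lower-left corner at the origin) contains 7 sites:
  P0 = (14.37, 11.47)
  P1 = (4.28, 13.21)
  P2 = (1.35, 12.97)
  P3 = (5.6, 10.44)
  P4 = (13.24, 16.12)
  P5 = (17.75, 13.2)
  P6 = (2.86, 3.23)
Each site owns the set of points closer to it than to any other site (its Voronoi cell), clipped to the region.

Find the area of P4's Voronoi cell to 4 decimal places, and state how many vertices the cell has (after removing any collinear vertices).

1. box [0,22]×[0,17]: [(0, 0) (22, 0) (22, 17) (0, 17)]
2. ⊥bis P4·P0 via (13.805,13.795): [(0, 10.4402) (22, 15.7865) (22, 17) (0, 17)]  |A|=85.5062
3. ⊥bis P4·P1 via (8.76,14.665): [(9.3909, 12.7223) (22, 15.7865) (22, 17) (8.0016, 17)]  |A|=37.5909
4. ⊥bis P4·P2 via (7.295,14.545): [(9.3909, 12.7223) (22, 15.7865) (22, 17) (8.0016, 17)]  |A|=37.5909
5. ⊥bis P4·P3 via (9.42,13.28): [(9.0468, 13.782) (9.7667, 12.8137) (22, 15.7865) (22, 17) (8.0016, 17)]  |A|=37.376
6. ⊥bis P4·P5 via (15.495,14.66): [(9.0468, 13.782) (9.7667, 12.8137) (15.1459, 14.1209) (17.01, 17) (8.0016, 17)]  |A|=26.0338
7. ⊥bis P4·P6 via (8.05,9.675): [(9.0468, 13.782) (9.7667, 12.8137) (15.1459, 14.1209) (17.01, 17) (8.0016, 17)]  |A|=26.0338
8. canonical 5-gon: [(9.0468, 13.782) (9.7667, 12.8137) (15.1459, 14.1209) (17.01, 17) (8.0016, 17)]
9. shoelace: 26.0338

Area of P4's cell: 26.0338 (5 vertices)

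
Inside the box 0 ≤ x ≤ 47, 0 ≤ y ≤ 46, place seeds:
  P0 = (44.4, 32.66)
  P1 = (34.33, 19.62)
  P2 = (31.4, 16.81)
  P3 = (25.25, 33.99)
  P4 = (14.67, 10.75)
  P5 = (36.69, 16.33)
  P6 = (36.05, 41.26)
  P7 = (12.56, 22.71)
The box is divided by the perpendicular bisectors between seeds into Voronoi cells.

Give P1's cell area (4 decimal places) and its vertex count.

1. box [0,47]×[0,46]: [(0, 0) (47, 0) (47, 46) (0, 46)]
2. ⊥bis P1·P0 via (39.365,26.14): [(0, 0) (47, 0) (47, 20.244) (13.6476, 46) (0, 46)]  |A|=1732.4868
3. ⊥bis P1·P2 via (32.865,18.215): [(47, 3.4764) (47, 20.244) (13.6476, 46) (6.218, 46)]  |A|=437.5871
4. ⊥bis P1·P3 via (29.79,26.805): [(26.575, 24.7736) (47, 3.4764) (47, 20.244) (34.5825, 29.8332)]  |A|=241.0457
5. ⊥bis P1·P4 via (24.5,15.185): [(26.575, 24.7736) (47, 3.4764) (47, 20.244) (34.5825, 29.8332)]  |A|=241.0457
6. ⊥bis P1·P5 via (35.51,17.975): [(26.575, 24.7736) (34.0794, 16.9488) (42.99, 23.3406) (34.5825, 29.8332)]  |A|=106.1096
7. ⊥bis P1·P6 via (35.19,30.44): [(26.575, 24.7736) (34.0794, 16.9488) (42.99, 23.3406) (34.5825, 29.8332)]  |A|=106.1096
8. ⊥bis P1·P7 via (23.445,21.165): [(26.575, 24.7736) (34.0794, 16.9488) (42.99, 23.3406) (34.5825, 29.8332)]  |A|=106.1096
9. canonical 4-gon: [(26.575, 24.7736) (34.0794, 16.9488) (42.99, 23.3406) (34.5825, 29.8332)]
10. shoelace: 106.1096

Area of P1's cell: 106.1096 (4 vertices)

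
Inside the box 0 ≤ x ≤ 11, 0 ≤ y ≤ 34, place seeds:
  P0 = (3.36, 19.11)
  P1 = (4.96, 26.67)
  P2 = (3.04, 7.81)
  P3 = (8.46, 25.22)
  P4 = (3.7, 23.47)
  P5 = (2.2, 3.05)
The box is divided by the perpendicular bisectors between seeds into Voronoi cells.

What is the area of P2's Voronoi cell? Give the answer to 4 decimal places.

1. box [0,11]×[0,34]: [(0, 0) (11, 0) (11, 34) (0, 34)]
2. ⊥bis P2·P0 via (3.2,13.46): [(0, 13.5506) (0, 0) (11, 0) (11, 13.2391)]  |A|=147.3435
3. ⊥bis P2·P1 via (4,17.24): [(0, 13.5506) (0, 0) (11, 0) (11, 13.2391)]  |A|=147.3435
4. ⊥bis P2·P3 via (5.75,16.515): [(0, 13.5506) (0, 0) (11, 0) (11, 13.2391)]  |A|=147.3435
5. ⊥bis P2·P4 via (3.37,15.64): [(0, 13.5506) (0, 0) (11, 0) (11, 13.2391)]  |A|=147.3435
6. ⊥bis P2·P5 via (2.62,5.43): [(0, 13.5506) (0, 5.8924) (11, 3.9512) (11, 13.2391)]  |A|=93.2041
7. canonical 4-gon: [(0, 13.5506) (0, 5.8924) (11, 3.9512) (11, 13.2391)]
8. shoelace: 93.2041

Area of P2's cell: 93.2041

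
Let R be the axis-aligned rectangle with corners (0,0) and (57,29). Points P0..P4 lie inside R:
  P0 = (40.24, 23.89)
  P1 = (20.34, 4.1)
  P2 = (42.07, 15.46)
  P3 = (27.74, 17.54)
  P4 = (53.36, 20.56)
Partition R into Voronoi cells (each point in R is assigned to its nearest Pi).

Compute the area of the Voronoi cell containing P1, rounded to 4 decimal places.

Area of P1's cell: 504.5096

1. box [0,57]×[0,29]: [(0, 0) (57, 0) (57, 29) (0, 29)]
2. ⊥bis P1·P0 via (30.29,13.995): [(0, 0) (44.2076, 0) (15.3679, 29) (0, 29)]  |A|=863.846
3. ⊥bis P1·P2 via (31.205,9.78): [(0, 0) (36.3178, 0) (27.5734, 16.7267) (15.3679, 29) (0, 29)]  |A|=797.8604
4. ⊥bis P1·P3 via (24.04,10.82): [(0, 24.0563) (0, 0) (36.3178, 0) (33.3375, 5.7008)]  |A|=504.5096
5. ⊥bis P1·P4 via (36.85,12.33): [(0, 24.0563) (0, 0) (36.3178, 0) (33.3375, 5.7008)]  |A|=504.5096
6. canonical 4-gon: [(0, 24.0563) (0, 0) (36.3178, 0) (33.3375, 5.7008)]
7. shoelace: 504.5096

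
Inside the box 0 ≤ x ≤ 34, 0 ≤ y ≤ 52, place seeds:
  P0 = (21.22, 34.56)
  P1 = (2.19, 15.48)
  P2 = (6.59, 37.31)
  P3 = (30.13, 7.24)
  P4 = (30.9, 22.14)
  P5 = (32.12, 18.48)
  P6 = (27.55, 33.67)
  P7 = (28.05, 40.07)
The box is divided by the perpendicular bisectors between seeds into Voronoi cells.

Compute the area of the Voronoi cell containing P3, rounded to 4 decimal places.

1. box [0,34]×[0,52]: [(0, 0) (34, 0) (34, 52) (0, 52)]
2. ⊥bis P3·P0 via (25.675,20.9): [(0, 12.5265) (0, 0) (34, 0) (34, 23.6151)]  |A|=614.4066
3. ⊥bis P3·P1 via (16.16,11.36): [(18.2604, 18.4818) (12.8097, 0) (34, 0) (34, 23.6151)]  |A|=381.6638
4. ⊥bis P3·P2 via (18.36,22.275): [(18.2604, 18.4818) (12.8097, 0) (34, 0) (34, 23.6151)]  |A|=381.6638
5. ⊥bis P3·P4 via (30.515,14.69): [(17.3428, 15.3707) (12.8097, 0) (34, 0) (34, 14.5099)]  |A|=283.7017
6. ⊥bis P3·P5 via (31.125,12.86): [(17.323, 15.3036) (12.8097, 0) (34, 0) (34, 12.351)]  |A|=265.1321
7. ⊥bis P3·P6 via (28.84,20.455): [(17.323, 15.3036) (12.8097, 0) (34, 0) (34, 12.351)]  |A|=265.1321
8. ⊥bis P3·P7 via (29.09,23.655): [(17.323, 15.3036) (12.8097, 0) (34, 0) (34, 12.351)]  |A|=265.1321
9. canonical 4-gon: [(17.323, 15.3036) (12.8097, 0) (34, 0) (34, 12.351)]
10. shoelace: 265.1321

Area of P3's cell: 265.1321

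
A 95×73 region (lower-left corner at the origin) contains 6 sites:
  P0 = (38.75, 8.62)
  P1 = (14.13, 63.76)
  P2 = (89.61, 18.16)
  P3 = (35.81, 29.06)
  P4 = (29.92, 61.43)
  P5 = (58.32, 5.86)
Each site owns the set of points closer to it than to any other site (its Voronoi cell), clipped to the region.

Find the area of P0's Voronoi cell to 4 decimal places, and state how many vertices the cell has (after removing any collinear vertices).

1. box [0,95]×[0,73]: [(0, 0) (95, 0) (95, 73) (0, 73)]
2. ⊥bis P0·P1 via (26.44,36.19): [(0, 24.3845) (0, 0) (95, 0) (95, 66.802)]  |A|=4331.3622
3. ⊥bis P0·P2 via (64.18,13.39): [(57.3173, 49.9767) (0, 24.3845) (0, 0) (66.6916, 0)]  |A|=2365.3416
4. ⊥bis P0·P3 via (37.28,18.84): [(62.4779, 22.4644) (0, 13.4778) (0, 0) (66.6916, 0)]  |A|=1170.1245
5. ⊥bis P0·P4 via (34.335,35.025): [(62.4779, 22.4644) (0, 13.4778) (0, 0) (66.6916, 0)]  |A|=1170.1245
6. ⊥bis P0·P5 via (48.535,7.24): [(50.4379, 20.7326) (0, 13.4778) (0, 0) (47.5139, 0)]  |A|=832.4391
7. canonical 4-gon: [(50.4379, 20.7326) (0, 13.4778) (0, 0) (47.5139, 0)]
8. shoelace: 832.4391

Area of P0's cell: 832.4391 (4 vertices)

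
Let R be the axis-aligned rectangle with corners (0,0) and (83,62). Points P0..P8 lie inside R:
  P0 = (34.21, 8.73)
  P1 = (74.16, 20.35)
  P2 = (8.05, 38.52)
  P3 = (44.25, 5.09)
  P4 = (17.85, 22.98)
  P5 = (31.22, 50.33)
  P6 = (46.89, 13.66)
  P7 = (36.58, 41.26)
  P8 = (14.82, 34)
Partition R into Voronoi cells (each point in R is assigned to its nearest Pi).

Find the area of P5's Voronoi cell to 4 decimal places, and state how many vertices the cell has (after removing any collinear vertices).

Area of P5's cell: 570.4436 (4 vertices)

1. box [0,83]×[0,62]: [(0, 0) (83, 0) (83, 62) (0, 62)]
2. ⊥bis P5·P0 via (32.715,29.53): [(0, 27.1786) (83, 33.1442) (83, 62) (0, 62)]  |A|=2642.602
3. ⊥bis P5·P1 via (52.69,35.34): [(0, 27.1786) (49.4746, 30.7346) (71.3036, 62) (0, 62)]  |A|=1976.0544
4. ⊥bis P5·P2 via (19.635,44.425): [(27.4211, 29.1495) (49.4746, 30.7346) (71.3036, 62) (10.6768, 62)]  |A|=1323.2646
5. ⊥bis P5·P3 via (37.735,27.71): [(27.4211, 29.1495) (47.8246, 30.616) (49.7863, 31.181) (71.3036, 62) (10.6768, 62)]  |A|=1322.9148
6. ⊥bis P5·P4 via (24.535,36.655): [(23.2837, 37.2667) (38.2903, 29.9307) (47.8246, 30.616) (49.7863, 31.181) (71.3036, 62) (10.6768, 62)]  |A|=1277.1846
7. ⊥bis P5·P6 via (39.055,31.995): [(23.2837, 37.2667) (36.3938, 30.8578) (55.1593, 38.8768) (71.3036, 62) (10.6768, 62)]  |A|=1217.9846
8. ⊥bis P5·P7 via (33.9,45.795): [(22.4005, 38.9993) (61.3215, 62) (10.6768, 62)]  |A|=582.4319
9. ⊥bis P5·P8 via (23.02,42.165): [(18.445, 46.7596) (24.775, 40.4025) (61.3215, 62) (10.6768, 62)]  |A|=570.4436
10. canonical 4-gon: [(18.445, 46.7596) (24.775, 40.4025) (61.3215, 62) (10.6768, 62)]
11. shoelace: 570.4436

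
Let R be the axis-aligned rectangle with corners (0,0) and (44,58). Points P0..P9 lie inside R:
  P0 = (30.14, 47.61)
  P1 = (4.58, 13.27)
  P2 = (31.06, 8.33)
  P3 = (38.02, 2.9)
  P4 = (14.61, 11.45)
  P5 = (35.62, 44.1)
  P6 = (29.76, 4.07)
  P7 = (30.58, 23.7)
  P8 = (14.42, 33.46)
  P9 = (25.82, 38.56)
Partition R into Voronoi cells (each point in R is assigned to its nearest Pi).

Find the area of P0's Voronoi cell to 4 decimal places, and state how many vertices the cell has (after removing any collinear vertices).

1. box [0,44]×[0,58]: [(0, 0) (44, 0) (44, 58) (0, 58)]
2. ⊥bis P0·P1 via (17.36,30.44): [(0, 43.3614) (44, 10.6113) (44, 58) (0, 58)]  |A|=1364.6007
3. ⊥bis P0·P2 via (30.6,27.97): [(0, 43.3614) (20.9811, 27.7447) (44, 28.2838) (44, 58) (0, 58)]  |A|=1161.1994
4. ⊥bis P0·P3 via (34.08,25.255): [(0, 43.3614) (20.9811, 27.7447) (44, 28.2838) (44, 58) (0, 58)]  |A|=1161.1994
5. ⊥bis P0·P4 via (22.375,29.53): [(0, 43.3614) (13.4093, 33.3806) (26.2448, 27.868) (44, 28.2838) (44, 58) (0, 58)]  |A|=1145.8999
6. ⊥bis P0·P5 via (32.88,45.855): [(0, 43.3614) (13.4093, 33.3806) (22.4132, 29.5136) (40.659, 58) (0, 58)]  |A|=762.1688
7. ⊥bis P0·P6 via (29.95,25.84): [(0, 43.3614) (13.4093, 33.3806) (22.4132, 29.5136) (40.659, 58) (0, 58)]  |A|=762.1688
8. ⊥bis P0·P7 via (30.36,35.655): [(0, 43.3614) (10.8363, 35.2957) (26.2989, 35.5803) (40.659, 58) (0, 58)]  |A|=712.1716
9. ⊥bis P0·P8 via (22.28,40.535): [(26.4823, 35.8665) (40.659, 58) (6.5593, 58)]  |A|=377.3733
10. ⊥bis P0·P9 via (27.98,43.085): [(13.9611, 49.7769) (30.3739, 41.9423) (40.659, 58) (6.5593, 58)]  |A|=312.2684
11. canonical 4-gon: [(13.9611, 49.7769) (30.3739, 41.9423) (40.659, 58) (6.5593, 58)]
12. shoelace: 312.2684

Area of P0's cell: 312.2684 (4 vertices)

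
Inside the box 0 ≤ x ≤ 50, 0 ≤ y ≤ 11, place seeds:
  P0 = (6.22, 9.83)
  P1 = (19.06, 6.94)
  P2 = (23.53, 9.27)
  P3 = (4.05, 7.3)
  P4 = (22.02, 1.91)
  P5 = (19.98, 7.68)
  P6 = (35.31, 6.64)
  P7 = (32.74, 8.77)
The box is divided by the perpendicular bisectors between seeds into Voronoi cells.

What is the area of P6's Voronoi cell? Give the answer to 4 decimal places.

1. box [0,50]×[0,11]: [(0, 0) (50, 0) (50, 11) (0, 11)]
2. ⊥bis P6·P0 via (20.765,8.235): [(19.862, 0) (50, 0) (50, 11) (21.0682, 11)]  |A|=324.8841
3. ⊥bis P6·P1 via (27.185,6.79): [(27.0596, 0) (50, 0) (50, 11) (27.2627, 11)]  |A|=251.227
4. ⊥bis P6·P2 via (29.42,7.955): [(27.644, 0) (50, 0) (50, 11) (30.0998, 11)]  |A|=232.4091
5. ⊥bis P6·P3 via (19.68,6.97): [(27.644, 0) (50, 0) (50, 11) (30.0998, 11)]  |A|=232.4091
6. ⊥bis P6·P4 via (28.665,4.275): [(28.6241, 4.39) (30.1865, 0) (50, 0) (50, 11) (30.0998, 11)]  |A|=226.8283
7. ⊥bis P6·P5 via (27.645,7.16): [(28.6241, 4.39) (30.1865, 0) (50, 0) (50, 11) (30.0998, 11)]  |A|=226.8283
8. ⊥bis P6·P7 via (34.025,7.705): [(29.4212, 2.1502) (30.1865, 0) (50, 0) (50, 11) (36.7559, 11)]  |A|=193.0887
9. canonical 5-gon: [(29.4212, 2.1502) (30.1865, 0) (50, 0) (50, 11) (36.7559, 11)]
10. shoelace: 193.0887

Area of P6's cell: 193.0887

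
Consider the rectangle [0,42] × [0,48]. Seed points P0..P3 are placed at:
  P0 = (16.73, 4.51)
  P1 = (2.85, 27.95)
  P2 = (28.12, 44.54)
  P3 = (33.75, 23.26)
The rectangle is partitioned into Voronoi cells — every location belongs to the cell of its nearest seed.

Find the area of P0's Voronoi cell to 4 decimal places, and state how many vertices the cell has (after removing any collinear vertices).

1. box [0,42]×[0,48]: [(0, 0) (42, 0) (42, 48) (0, 48)]
2. ⊥bis P0·P1 via (9.79,16.23): [(0, 10.4328) (0, 0) (42, 0) (42, 35.3032)]  |A|=960.4561
3. ⊥bis P0·P2 via (22.425,24.525): [(23.3526, 24.2611) (0, 10.4328) (0, 0) (42, 0) (42, 18.9552)]  |A|=808.0324
4. ⊥bis P0·P3 via (25.24,13.885): [(17.5769, 20.841) (0, 10.4328) (0, 0) (40.5363, 0)]  |A|=514.0982
5. canonical 4-gon: [(17.5769, 20.841) (0, 10.4328) (0, 0) (40.5363, 0)]
6. shoelace: 514.0982

Area of P0's cell: 514.0982 (4 vertices)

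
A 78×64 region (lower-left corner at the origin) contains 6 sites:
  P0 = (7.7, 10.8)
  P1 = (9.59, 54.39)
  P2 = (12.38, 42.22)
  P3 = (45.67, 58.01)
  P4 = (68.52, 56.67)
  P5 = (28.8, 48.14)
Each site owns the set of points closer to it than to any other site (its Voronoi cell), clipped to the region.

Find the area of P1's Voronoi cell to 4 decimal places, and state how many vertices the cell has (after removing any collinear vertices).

1. box [0,78]×[0,64]: [(0, 0) (78, 0) (78, 64) (0, 64)]
2. ⊥bis P1·P0 via (8.645,32.595): [(0, 32.9698) (78, 29.5879) (78, 64) (0, 64)]  |A|=2552.2496
3. ⊥bis P1·P2 via (10.985,48.305): [(0, 45.7867) (78, 63.6683) (78, 64) (0, 64)]  |A|=723.2548
4. ⊥bis P1·P3 via (27.63,56.2): [(0, 45.7867) (28.0301, 52.2126) (26.8474, 64) (0, 64)]  |A|=413.4908
5. ⊥bis P1·P4 via (39.055,55.53): [(0, 45.7867) (28.0301, 52.2126) (26.8474, 64) (0, 64)]  |A|=413.4908
6. ⊥bis P1·P5 via (19.195,51.265): [(0, 45.7867) (18.8161, 50.1003) (23.3383, 64) (0, 64)]  |A|=333.5498
7. canonical 4-gon: [(0, 45.7867) (18.8161, 50.1003) (23.3383, 64) (0, 64)]
8. shoelace: 333.5498

Area of P1's cell: 333.5498 (4 vertices)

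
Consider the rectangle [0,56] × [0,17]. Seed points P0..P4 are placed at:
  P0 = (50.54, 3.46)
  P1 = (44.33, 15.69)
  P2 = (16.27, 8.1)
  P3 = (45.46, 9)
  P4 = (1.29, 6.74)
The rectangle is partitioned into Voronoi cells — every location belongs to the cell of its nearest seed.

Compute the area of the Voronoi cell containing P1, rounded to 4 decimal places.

Area of P1's cell: 130.2079

1. box [0,56]×[0,17]: [(0, 0) (56, 0) (56, 17) (0, 17)]
2. ⊥bis P1·P0 via (47.435,9.575): [(0, 0) (28.578, 0) (56, 13.924) (56, 17) (0, 17)]  |A|=761.0873
3. ⊥bis P1·P2 via (30.3,11.895): [(32.921, 2.2053) (56, 13.924) (56, 17) (28.9191, 17)]  |A|=235.8223
4. ⊥bis P1·P3 via (44.895,12.345): [(30.8213, 9.9678) (56, 14.2207) (56, 17) (28.9191, 17)]  |A|=130.2079
5. ⊥bis P1·P4 via (22.81,11.215): [(30.8213, 9.9678) (56, 14.2207) (56, 17) (28.9191, 17)]  |A|=130.2079
6. canonical 4-gon: [(30.8213, 9.9678) (56, 14.2207) (56, 17) (28.9191, 17)]
7. shoelace: 130.2079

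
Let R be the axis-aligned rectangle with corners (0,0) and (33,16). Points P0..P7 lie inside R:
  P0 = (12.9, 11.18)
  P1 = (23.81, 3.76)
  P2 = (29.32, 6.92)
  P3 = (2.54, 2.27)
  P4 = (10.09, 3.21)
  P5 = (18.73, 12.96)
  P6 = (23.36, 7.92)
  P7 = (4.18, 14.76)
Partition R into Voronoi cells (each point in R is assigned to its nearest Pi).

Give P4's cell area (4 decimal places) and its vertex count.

Area of P4's cell: 77.5743 (6 vertices)

1. box [0,33]×[0,16]: [(0, 0) (33, 0) (33, 16) (0, 16)]
2. ⊥bis P4·P0 via (11.495,7.195): [(0, 11.2478) (0, 0) (31.9022, 0)]  |A|=179.4149
3. ⊥bis P4·P1 via (16.95,3.485): [(16.8773, 5.2973) (0, 11.2478) (0, 0) (17.0897, 0)]  |A|=140.1816
4. ⊥bis P4·P2 via (19.705,5.065): [(16.8773, 5.2973) (0, 11.2478) (0, 0) (17.0897, 0)]  |A|=140.1816
5. ⊥bis P4·P3 via (6.315,2.74): [(16.8773, 5.2973) (5.497, 9.3097) (6.6561, 0) (17.0897, 0)]  |A|=78.2833
6. ⊥bis P4·P5 via (14.41,8.085): [(16.8773, 5.2973) (5.497, 9.3097) (6.6561, 0) (17.0897, 0)]  |A|=78.2833
7. ⊥bis P4·P6 via (16.725,5.565): [(16.8846, 5.1152) (16.8118, 5.3204) (5.497, 9.3097) (6.6561, 0) (17.0897, 0)]  |A|=78.2774
8. ⊥bis P4·P7 via (7.135,8.985): [(16.8846, 5.1152) (16.8118, 5.3204) (6.8425, 8.8353) (5.6332, 8.2165) (6.6561, 0) (17.0897, 0)]  |A|=77.5743
9. canonical 6-gon: [(16.8846, 5.1152) (16.8118, 5.3204) (6.8425, 8.8353) (5.6332, 8.2165) (6.6561, 0) (17.0897, 0)]
10. shoelace: 77.5743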